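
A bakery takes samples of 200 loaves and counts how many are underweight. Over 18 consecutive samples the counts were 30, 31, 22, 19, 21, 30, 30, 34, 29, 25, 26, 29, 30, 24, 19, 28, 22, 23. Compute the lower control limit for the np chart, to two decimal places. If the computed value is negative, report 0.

11.90

p̄ = Σdᵢ / (k·n) = 472 / (18 × 200) = 0.13111
LCL = np̄ − 3·√(np̄(1−p̄)) = 26.2222 − 3 × 4.7733 = 11.9024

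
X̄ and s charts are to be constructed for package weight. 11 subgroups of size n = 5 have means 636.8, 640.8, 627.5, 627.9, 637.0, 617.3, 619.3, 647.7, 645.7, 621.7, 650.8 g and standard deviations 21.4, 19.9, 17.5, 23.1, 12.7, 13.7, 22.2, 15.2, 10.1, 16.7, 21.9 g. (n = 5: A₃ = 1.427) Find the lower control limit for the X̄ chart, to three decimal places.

608.645

X̄̄ = (636.8 + 640.8 + 627.5 + 627.9 + 637.0 + 617.3 + 619.3 + 647.7 + 645.7 + 621.7 + 650.8) / 11 = 633.8636
s̄ = (21.4 + 19.9 + 17.5 + 23.1 + 12.7 + 13.7 + 22.2 + 15.2 + 10.1 + 16.7 + 21.9) / 11 = 17.6727
LCL = X̄̄ − A₃·s̄ = 633.8636 − 1.427 × 17.6727 = 608.6447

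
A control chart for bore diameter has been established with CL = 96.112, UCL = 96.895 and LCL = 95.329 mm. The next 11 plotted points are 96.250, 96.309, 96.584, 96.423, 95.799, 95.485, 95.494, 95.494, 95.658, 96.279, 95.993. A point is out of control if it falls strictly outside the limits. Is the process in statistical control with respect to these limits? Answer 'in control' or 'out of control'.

in control

All 11 points lie within [95.329, 96.895].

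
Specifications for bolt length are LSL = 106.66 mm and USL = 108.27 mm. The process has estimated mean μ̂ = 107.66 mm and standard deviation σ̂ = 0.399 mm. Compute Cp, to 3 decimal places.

Cp = (USL − LSL) / (6σ̂) = (108.27 − 106.66) / (6 × 0.399) = 1.6100 / 2.3940 = 0.6725

0.673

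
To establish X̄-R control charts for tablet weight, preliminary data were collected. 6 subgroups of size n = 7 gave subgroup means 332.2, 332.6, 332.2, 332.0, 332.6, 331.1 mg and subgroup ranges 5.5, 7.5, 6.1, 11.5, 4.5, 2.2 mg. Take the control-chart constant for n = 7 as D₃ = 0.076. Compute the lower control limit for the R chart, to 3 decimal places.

R̄ = (5.5 + 7.5 + 6.1 + 11.5 + 4.5 + 2.2) / 6 = 37.3000 / 6 = 6.2167
LCL_R = D₃·R̄ = 0.076 × 6.2167 = 0.4725

0.472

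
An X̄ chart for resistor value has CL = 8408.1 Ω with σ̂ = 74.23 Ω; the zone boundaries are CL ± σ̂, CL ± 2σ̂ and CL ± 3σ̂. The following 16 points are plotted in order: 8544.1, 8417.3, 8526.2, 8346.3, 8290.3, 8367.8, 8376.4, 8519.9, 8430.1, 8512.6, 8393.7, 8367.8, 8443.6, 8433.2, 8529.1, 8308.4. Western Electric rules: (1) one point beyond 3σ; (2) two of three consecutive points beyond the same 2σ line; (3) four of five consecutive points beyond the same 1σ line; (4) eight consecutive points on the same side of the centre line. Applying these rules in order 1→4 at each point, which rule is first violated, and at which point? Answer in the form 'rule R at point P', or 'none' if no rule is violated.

Zone of each point (C = within 1σ̂, B = 1σ̂–2σ̂, A = 2σ̂–3σ̂, * = beyond 3σ̂; sign = side of CL): 1:+B, 2:+C, 3:+B, 4:-C, 5:-B, 6:-C, 7:-C, 8:+B, 9:+C, 10:+B, 11:-C, 12:-C, 13:+C, 14:+C, 15:+B, 16:-B
No rule fires across all 16 points.

none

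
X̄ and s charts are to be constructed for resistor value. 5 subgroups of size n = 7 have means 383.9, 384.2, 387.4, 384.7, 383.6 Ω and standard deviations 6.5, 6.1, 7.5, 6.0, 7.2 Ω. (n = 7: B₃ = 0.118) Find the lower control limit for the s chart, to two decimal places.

0.79

s̄ = (6.5 + 6.1 + 7.5 + 6.0 + 7.2) / 5 = 6.6600
LCL_s = B₃·s̄ = 0.118 × 6.6600 = 0.7859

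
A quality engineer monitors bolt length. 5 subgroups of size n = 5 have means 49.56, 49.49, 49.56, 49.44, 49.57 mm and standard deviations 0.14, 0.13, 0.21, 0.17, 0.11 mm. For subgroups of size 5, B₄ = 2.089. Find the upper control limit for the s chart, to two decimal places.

0.32

s̄ = (0.14 + 0.13 + 0.21 + 0.17 + 0.11) / 5 = 0.1520
UCL_s = B₄·s̄ = 2.089 × 0.1520 = 0.3175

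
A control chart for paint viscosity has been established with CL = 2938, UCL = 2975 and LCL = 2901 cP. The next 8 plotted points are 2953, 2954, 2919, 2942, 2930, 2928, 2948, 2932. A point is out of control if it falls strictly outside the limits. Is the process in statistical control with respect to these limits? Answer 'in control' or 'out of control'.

in control

All 8 points lie within [2901, 2975].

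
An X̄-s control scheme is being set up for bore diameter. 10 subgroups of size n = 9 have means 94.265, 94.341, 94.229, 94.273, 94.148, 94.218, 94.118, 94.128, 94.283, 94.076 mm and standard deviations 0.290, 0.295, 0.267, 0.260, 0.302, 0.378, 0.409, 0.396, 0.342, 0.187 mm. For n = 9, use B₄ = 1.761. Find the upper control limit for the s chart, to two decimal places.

0.55

s̄ = (0.290 + 0.295 + 0.267 + 0.260 + 0.302 + 0.378 + 0.409 + 0.396 + 0.342 + 0.187) / 10 = 0.3126
UCL_s = B₄·s̄ = 1.761 × 0.3126 = 0.5505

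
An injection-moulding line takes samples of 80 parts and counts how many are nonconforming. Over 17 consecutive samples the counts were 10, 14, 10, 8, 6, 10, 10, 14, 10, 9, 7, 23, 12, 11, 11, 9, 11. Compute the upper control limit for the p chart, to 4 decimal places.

p̄ = Σdᵢ / (k·n) = 185 / (17 × 80) = 0.13603
UCL = p̄ + 3·√(p̄(1−p̄)/n) = 0.13603 + 3 × √(0.13603×0.86397/80) = 0.13603 + 3 × 0.03833 = 0.25101

0.2510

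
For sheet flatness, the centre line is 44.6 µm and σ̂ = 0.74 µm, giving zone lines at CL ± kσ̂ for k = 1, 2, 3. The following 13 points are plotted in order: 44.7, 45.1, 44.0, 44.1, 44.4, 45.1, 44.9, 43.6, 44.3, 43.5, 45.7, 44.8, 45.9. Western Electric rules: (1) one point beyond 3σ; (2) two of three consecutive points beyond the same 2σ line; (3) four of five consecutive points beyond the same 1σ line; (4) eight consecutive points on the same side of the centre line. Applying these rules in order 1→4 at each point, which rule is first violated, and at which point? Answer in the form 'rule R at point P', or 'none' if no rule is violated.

none

Zone of each point (C = within 1σ̂, B = 1σ̂–2σ̂, A = 2σ̂–3σ̂, * = beyond 3σ̂; sign = side of CL): 1:+C, 2:+C, 3:-C, 4:-C, 5:-C, 6:+C, 7:+C, 8:-B, 9:-C, 10:-B, 11:+B, 12:+C, 13:+B
No rule fires across all 13 points.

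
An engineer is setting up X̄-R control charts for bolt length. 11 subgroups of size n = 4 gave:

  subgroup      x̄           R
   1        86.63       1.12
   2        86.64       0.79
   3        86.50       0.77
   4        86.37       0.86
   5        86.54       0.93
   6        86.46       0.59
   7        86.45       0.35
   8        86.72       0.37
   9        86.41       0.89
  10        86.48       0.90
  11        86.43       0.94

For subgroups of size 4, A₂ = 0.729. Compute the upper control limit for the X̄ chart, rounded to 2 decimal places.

87.08

X̄̄ = (86.63 + 86.64 + 86.50 + 86.37 + 86.54 + 86.46 + 86.45 + 86.72 + 86.41 + 86.48 + 86.43) / 11 = 951.6300 / 11 = 86.5118
R̄ = (1.12 + 0.79 + 0.77 + 0.86 + 0.93 + 0.59 + 0.35 + 0.37 + 0.89 + 0.90 + 0.94) / 11 = 8.5100 / 11 = 0.7736
UCL = X̄̄ + A₂·R̄ = 86.5118 + 0.729 × 0.7736 = 87.0758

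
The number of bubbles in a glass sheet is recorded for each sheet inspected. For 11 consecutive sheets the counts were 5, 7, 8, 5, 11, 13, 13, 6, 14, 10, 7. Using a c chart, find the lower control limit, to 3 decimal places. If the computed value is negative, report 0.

0.000

c̄ = (5 + 7 + 8 + 5 + 11 + 13 + 13 + 6 + 14 + 10 + 7) / 11 = 99 / 11 = 9.0000
LCL = c̄ − 3√c̄ = 9.0000 − 3 × 3.0000 = 0.0000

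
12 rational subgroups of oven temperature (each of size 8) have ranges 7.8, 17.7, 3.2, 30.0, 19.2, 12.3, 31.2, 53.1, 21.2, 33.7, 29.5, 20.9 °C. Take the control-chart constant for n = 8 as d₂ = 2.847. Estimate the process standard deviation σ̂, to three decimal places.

8.190

R̄ = (7.8 + 17.7 + 3.2 + 30.0 + 19.2 + 12.3 + 31.2 + 53.1 + 21.2 + 33.7 + 29.5 + 20.9) / 12 = 23.3167
σ̂ = R̄ / d₂ = 23.3167 / 2.847 = 8.1899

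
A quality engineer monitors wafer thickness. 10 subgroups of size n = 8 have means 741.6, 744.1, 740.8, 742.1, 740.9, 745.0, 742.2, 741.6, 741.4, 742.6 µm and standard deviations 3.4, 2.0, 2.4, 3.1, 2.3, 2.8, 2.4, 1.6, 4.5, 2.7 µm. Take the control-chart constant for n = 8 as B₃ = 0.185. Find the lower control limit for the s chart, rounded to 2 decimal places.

0.50

s̄ = (3.4 + 2.0 + 2.4 + 3.1 + 2.3 + 2.8 + 2.4 + 1.6 + 4.5 + 2.7) / 10 = 2.7200
LCL_s = B₃·s̄ = 0.185 × 2.7200 = 0.5032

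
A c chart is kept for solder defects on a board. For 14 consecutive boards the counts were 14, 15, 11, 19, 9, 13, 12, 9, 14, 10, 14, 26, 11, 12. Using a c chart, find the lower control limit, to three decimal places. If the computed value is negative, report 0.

2.477

c̄ = (14 + 15 + 11 + 19 + 9 + 13 + 12 + 9 + 14 + 10 + 14 + 26 + 11 + 12) / 14 = 189 / 14 = 13.5000
LCL = c̄ − 3√c̄ = 13.5000 − 3 × 3.6742 = 2.4773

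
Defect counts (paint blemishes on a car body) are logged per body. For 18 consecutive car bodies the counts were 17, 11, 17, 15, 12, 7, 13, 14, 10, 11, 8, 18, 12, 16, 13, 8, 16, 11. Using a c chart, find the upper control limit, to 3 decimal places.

c̄ = (17 + 11 + 17 + 15 + 12 + 7 + 13 + 14 + 10 + 11 + 8 + 18 + 12 + 16 + 13 + 8 + 16 + 11) / 18 = 229 / 18 = 12.7222
UCL = c̄ + 3√c̄ = 12.7222 + 3 × √12.7222 = 12.7222 + 3 × 3.5668 = 23.4227

23.423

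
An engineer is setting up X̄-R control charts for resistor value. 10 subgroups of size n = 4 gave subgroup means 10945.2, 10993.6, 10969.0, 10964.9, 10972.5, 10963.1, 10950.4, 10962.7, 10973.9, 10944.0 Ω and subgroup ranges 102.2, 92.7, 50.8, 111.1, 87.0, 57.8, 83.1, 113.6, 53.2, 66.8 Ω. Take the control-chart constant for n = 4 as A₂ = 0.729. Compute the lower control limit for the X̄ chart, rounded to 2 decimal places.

X̄̄ = (10945.2 + 10993.6 + 10969.0 + 10964.9 + 10972.5 + 10963.1 + 10950.4 + 10962.7 + 10973.9 + 10944.0) / 10 = 109639.3000 / 10 = 10963.9300
R̄ = (102.2 + 92.7 + 50.8 + 111.1 + 87.0 + 57.8 + 83.1 + 113.6 + 53.2 + 66.8) / 10 = 818.3000 / 10 = 81.8300
LCL = X̄̄ − A₂·R̄ = 10963.9300 − 0.729 × 81.8300 = 10904.2759

10904.28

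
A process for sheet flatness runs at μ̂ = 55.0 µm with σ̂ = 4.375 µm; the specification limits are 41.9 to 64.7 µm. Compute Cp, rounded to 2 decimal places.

0.87

Cp = (USL − LSL) / (6σ̂) = (64.7 − 41.9) / (6 × 4.375) = 22.8000 / 26.2500 = 0.8686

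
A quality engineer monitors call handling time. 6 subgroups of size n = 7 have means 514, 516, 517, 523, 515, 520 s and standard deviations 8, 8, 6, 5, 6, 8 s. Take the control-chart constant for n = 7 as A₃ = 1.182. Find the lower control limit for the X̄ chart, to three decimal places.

509.423

X̄̄ = (514 + 516 + 517 + 523 + 515 + 520) / 6 = 517.5000
s̄ = (8 + 8 + 6 + 5 + 6 + 8) / 6 = 6.8333
LCL = X̄̄ − A₃·s̄ = 517.5000 − 1.182 × 6.8333 = 509.4230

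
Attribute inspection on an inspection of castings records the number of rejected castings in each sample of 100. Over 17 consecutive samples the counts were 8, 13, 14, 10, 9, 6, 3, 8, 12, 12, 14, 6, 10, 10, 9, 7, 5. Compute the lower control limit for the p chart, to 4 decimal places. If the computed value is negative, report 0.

p̄ = Σdᵢ / (k·n) = 156 / (17 × 100) = 0.09176
LCL = p̄ − 3·√(p̄(1−p̄)/n) = 0.09176 − 3 × 0.02887 = 0.00516

0.0052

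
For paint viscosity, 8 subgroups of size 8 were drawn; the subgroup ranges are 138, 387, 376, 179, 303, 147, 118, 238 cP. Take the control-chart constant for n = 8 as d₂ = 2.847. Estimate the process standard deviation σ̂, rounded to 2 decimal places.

82.81

R̄ = (138 + 387 + 376 + 179 + 303 + 147 + 118 + 238) / 8 = 235.7500
σ̂ = R̄ / d₂ = 235.7500 / 2.847 = 82.8065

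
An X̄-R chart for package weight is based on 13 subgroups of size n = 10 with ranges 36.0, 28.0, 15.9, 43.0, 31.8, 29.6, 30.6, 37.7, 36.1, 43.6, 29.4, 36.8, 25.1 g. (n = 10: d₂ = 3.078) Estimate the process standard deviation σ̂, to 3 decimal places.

R̄ = (36.0 + 28.0 + 15.9 + 43.0 + 31.8 + 29.6 + 30.6 + 37.7 + 36.1 + 43.6 + 29.4 + 36.8 + 25.1) / 13 = 32.5846
σ̂ = R̄ / d₂ = 32.5846 / 3.078 = 10.5863

10.586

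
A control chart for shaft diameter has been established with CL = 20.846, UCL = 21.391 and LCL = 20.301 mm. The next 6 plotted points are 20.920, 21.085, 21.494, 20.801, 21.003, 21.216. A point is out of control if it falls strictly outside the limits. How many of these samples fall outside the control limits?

1

Compare each point to [20.301, 21.391]: sample 3 = 21.494 > UCL.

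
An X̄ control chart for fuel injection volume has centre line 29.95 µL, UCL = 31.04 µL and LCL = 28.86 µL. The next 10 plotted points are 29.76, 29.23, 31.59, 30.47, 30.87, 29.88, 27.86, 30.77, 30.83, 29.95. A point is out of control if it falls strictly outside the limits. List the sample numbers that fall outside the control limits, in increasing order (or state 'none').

3, 7

Compare each point to [28.86, 31.04]: sample 3 = 31.59 > UCL; sample 7 = 27.86 < LCL.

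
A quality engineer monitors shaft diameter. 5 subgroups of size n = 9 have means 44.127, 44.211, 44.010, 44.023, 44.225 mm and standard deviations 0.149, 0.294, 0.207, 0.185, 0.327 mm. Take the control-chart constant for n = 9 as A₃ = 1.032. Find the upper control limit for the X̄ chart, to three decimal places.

44.359

X̄̄ = (44.127 + 44.211 + 44.010 + 44.023 + 44.225) / 5 = 44.1192
s̄ = (0.149 + 0.294 + 0.207 + 0.185 + 0.327) / 5 = 0.2324
UCL = X̄̄ + A₃·s̄ = 44.1192 + 1.032 × 0.2324 = 44.3590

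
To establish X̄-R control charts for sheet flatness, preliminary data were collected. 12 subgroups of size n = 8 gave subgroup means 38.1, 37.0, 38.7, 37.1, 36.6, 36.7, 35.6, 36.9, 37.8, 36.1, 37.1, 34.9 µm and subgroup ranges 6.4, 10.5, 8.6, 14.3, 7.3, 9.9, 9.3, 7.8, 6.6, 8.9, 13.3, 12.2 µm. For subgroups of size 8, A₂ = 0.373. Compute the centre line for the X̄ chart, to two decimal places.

X̄̄ = (38.1 + 37.0 + 38.7 + 37.1 + 36.6 + 36.7 + 35.6 + 36.9 + 37.8 + 36.1 + 37.1 + 34.9) / 12 = 442.6000 / 12 = 36.8833
CL = X̄̄ = 36.8833

36.88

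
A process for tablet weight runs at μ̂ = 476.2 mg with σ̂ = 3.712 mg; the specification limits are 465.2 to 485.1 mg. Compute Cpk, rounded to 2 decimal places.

Cpu = (USL − μ̂) / (3σ̂) = (485.1 − 476.2) / (3 × 3.712) = 0.7992; Cpl = (μ̂ − LSL) / (3σ̂) = (476.2 − 465.2) / (3 × 3.712) = 0.9878; Cpk = min(Cpu, Cpl) = 0.7992

0.80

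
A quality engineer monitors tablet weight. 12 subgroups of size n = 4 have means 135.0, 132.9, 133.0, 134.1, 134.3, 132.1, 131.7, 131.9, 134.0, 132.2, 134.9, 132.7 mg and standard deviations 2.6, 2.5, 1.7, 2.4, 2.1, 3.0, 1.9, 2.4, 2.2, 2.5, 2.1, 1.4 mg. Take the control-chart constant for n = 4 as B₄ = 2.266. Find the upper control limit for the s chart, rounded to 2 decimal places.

s̄ = (2.6 + 2.5 + 1.7 + 2.4 + 2.1 + 3.0 + 1.9 + 2.4 + 2.2 + 2.5 + 2.1 + 1.4) / 12 = 2.2333
UCL_s = B₄·s̄ = 2.266 × 2.2333 = 5.0607

5.06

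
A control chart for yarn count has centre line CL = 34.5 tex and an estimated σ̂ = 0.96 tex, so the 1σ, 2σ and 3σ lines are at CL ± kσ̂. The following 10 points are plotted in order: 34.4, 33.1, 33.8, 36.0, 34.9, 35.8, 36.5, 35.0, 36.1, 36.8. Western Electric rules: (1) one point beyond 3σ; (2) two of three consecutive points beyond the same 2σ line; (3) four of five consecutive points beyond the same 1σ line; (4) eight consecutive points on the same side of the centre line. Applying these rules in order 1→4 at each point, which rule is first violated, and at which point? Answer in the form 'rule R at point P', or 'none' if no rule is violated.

rule 3 at point 10

Zone of each point (C = within 1σ̂, B = 1σ̂–2σ̂, A = 2σ̂–3σ̂, * = beyond 3σ̂; sign = side of CL): 1:-C, 2:-B, 3:-C, 4:+B, 5:+C, 6:+B, 7:+A, 8:+C, 9:+B, 10:+A
Rule 3 (four of five consecutive points beyond the same 1σ limit) is satisfied at point 10.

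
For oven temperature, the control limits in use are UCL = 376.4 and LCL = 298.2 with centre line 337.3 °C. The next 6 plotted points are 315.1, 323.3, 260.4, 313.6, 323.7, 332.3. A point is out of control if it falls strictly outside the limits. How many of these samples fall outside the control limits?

1

Compare each point to [298.2, 376.4]: sample 3 = 260.4 < LCL.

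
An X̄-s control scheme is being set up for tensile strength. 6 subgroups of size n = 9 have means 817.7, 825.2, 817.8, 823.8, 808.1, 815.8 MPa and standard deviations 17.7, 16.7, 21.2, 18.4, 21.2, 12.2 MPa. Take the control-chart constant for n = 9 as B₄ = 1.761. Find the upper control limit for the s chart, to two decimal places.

31.52

s̄ = (17.7 + 16.7 + 21.2 + 18.4 + 21.2 + 12.2) / 6 = 17.9000
UCL_s = B₄·s̄ = 1.761 × 17.9000 = 31.5219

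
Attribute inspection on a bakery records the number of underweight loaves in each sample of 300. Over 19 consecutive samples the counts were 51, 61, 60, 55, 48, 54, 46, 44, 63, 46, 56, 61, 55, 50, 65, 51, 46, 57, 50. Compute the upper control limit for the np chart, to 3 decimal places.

p̄ = Σdᵢ / (k·n) = 1019 / (19 × 300) = 0.17877
UCL = np̄ + 3·√(np̄(1−p̄)) = 53.6316 + 3 × √(53.6316×0.82123) = 53.6316 + 3 × 6.6365 = 73.5412

73.541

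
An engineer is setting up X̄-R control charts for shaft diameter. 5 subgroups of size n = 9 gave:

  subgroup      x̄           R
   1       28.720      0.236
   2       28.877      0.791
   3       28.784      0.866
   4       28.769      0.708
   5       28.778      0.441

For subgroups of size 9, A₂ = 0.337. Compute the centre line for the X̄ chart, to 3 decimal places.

X̄̄ = (28.720 + 28.877 + 28.784 + 28.769 + 28.778) / 5 = 143.9280 / 5 = 28.7856
CL = X̄̄ = 28.7856

28.786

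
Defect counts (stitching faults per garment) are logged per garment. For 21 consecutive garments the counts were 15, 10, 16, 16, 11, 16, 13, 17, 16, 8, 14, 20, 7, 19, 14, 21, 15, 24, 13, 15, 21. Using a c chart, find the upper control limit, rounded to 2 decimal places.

27.01

c̄ = (15 + 10 + 16 + 16 + 11 + 16 + 13 + 17 + 16 + 8 + 14 + 20 + 7 + 19 + 14 + 21 + 15 + 24 + 13 + 15 + 21) / 21 = 321 / 21 = 15.2857
UCL = c̄ + 3√c̄ = 15.2857 + 3 × √15.2857 = 15.2857 + 3 × 3.9097 = 27.0148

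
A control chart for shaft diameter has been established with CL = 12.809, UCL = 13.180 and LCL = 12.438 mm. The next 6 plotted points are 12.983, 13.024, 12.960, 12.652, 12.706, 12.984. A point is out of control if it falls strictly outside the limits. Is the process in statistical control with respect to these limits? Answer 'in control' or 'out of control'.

All 6 points lie within [12.438, 13.180].

in control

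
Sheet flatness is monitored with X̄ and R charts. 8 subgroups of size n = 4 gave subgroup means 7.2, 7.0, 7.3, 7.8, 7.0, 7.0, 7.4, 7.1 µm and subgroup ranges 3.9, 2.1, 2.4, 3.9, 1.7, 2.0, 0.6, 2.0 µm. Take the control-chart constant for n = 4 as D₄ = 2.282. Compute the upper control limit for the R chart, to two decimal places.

5.31

R̄ = (3.9 + 2.1 + 2.4 + 3.9 + 1.7 + 2.0 + 0.6 + 2.0) / 8 = 18.6000 / 8 = 2.3250
UCL_R = D₄·R̄ = 2.282 × 2.3250 = 5.3057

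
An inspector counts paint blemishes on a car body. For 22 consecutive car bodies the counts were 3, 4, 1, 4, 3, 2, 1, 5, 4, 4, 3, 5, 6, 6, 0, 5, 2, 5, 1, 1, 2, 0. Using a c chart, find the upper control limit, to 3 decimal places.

c̄ = (3 + 4 + 1 + 4 + 3 + 2 + 1 + 5 + 4 + 4 + 3 + 5 + 6 + 6 + 0 + 5 + 2 + 5 + 1 + 1 + 2 + 0) / 22 = 67 / 22 = 3.0455
UCL = c̄ + 3√c̄ = 3.0455 + 3 × √3.0455 = 3.0455 + 3 × 1.7451 = 8.2808

8.281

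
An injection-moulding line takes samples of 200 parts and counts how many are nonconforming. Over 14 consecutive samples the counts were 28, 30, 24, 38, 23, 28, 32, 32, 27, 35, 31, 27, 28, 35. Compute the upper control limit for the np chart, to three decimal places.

44.977

p̄ = Σdᵢ / (k·n) = 418 / (14 × 200) = 0.14929
UCL = np̄ + 3·√(np̄(1−p̄)) = 29.8571 + 3 × √(29.8571×0.85071) = 29.8571 + 3 × 5.0398 = 44.9766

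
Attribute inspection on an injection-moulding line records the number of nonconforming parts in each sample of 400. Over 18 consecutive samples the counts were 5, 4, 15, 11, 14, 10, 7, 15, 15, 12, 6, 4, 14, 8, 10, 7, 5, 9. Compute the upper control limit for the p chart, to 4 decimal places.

p̄ = Σdᵢ / (k·n) = 171 / (18 × 400) = 0.02375
UCL = p̄ + 3·√(p̄(1−p̄)/n) = 0.02375 + 3 × √(0.02375×0.97625/400) = 0.02375 + 3 × 0.00761 = 0.04659

0.0466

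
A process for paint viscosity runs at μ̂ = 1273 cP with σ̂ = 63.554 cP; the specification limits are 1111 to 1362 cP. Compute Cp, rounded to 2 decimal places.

Cp = (USL − LSL) / (6σ̂) = (1362 − 1111) / (6 × 63.554) = 251.0000 / 381.3240 = 0.6582

0.66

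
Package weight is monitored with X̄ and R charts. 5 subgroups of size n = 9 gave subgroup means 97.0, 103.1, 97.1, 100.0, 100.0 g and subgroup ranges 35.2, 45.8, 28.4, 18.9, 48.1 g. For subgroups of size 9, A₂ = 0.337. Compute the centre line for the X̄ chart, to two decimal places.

X̄̄ = (97.0 + 103.1 + 97.1 + 100.0 + 100.0) / 5 = 497.2000 / 5 = 99.4400
CL = X̄̄ = 99.4400

99.44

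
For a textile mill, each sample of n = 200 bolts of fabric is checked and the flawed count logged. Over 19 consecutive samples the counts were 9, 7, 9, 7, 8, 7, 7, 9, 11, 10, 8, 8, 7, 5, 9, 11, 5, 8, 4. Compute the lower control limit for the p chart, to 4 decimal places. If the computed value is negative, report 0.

p̄ = Σdᵢ / (k·n) = 149 / (19 × 200) = 0.03921
LCL = p̄ − 3·√(p̄(1−p̄)/n) = 0.03921 − 3 × 0.01372 = -0.00196 → 0 (negative, so LCL = 0)

0.0000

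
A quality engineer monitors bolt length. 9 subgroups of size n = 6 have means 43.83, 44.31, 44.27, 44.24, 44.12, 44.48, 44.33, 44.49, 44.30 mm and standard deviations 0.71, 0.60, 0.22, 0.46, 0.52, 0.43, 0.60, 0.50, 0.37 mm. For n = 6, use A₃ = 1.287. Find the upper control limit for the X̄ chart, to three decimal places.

44.894

X̄̄ = (43.83 + 44.31 + 44.27 + 44.24 + 44.12 + 44.48 + 44.33 + 44.49 + 44.30) / 9 = 44.2633
s̄ = (0.71 + 0.60 + 0.22 + 0.46 + 0.52 + 0.43 + 0.60 + 0.50 + 0.37) / 9 = 0.4900
UCL = X̄̄ + A₃·s̄ = 44.2633 + 1.287 × 0.4900 = 44.8940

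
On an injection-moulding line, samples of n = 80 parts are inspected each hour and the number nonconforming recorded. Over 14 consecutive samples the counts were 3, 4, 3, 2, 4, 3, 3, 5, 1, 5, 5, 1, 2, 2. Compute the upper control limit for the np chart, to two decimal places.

p̄ = Σdᵢ / (k·n) = 43 / (14 × 80) = 0.03839
UCL = np̄ + 3·√(np̄(1−p̄)) = 3.0714 + 3 × √(3.0714×0.96161) = 3.0714 + 3 × 1.7186 = 8.2272

8.23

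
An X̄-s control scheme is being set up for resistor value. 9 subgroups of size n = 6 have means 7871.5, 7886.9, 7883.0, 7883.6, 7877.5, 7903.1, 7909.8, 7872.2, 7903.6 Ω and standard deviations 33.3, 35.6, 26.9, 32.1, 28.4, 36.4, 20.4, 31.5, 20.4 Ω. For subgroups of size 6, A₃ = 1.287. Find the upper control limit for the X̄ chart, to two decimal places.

7925.81

X̄̄ = (7871.5 + 7886.9 + 7883.0 + 7883.6 + 7877.5 + 7903.1 + 7909.8 + 7872.2 + 7903.6) / 9 = 7887.9111
s̄ = (33.3 + 35.6 + 26.9 + 32.1 + 28.4 + 36.4 + 20.4 + 31.5 + 20.4) / 9 = 29.4444
UCL = X̄̄ + A₃·s̄ = 7887.9111 + 1.287 × 29.4444 = 7925.8061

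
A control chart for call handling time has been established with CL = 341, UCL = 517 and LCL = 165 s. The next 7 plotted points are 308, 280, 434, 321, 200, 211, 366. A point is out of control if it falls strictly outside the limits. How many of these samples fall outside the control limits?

All 7 points lie within [165, 517].

0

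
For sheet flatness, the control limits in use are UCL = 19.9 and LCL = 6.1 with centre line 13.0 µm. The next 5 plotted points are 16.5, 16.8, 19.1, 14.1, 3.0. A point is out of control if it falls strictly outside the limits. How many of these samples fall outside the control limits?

Compare each point to [6.1, 19.9]: sample 5 = 3.0 < LCL.

1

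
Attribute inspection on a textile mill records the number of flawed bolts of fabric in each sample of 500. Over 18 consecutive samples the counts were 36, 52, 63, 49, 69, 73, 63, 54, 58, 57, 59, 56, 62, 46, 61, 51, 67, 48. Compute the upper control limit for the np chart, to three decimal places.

78.190

p̄ = Σdᵢ / (k·n) = 1024 / (18 × 500) = 0.11378
UCL = np̄ + 3·√(np̄(1−p̄)) = 56.8889 + 3 × √(56.8889×0.88622) = 56.8889 + 3 × 7.1004 = 78.1902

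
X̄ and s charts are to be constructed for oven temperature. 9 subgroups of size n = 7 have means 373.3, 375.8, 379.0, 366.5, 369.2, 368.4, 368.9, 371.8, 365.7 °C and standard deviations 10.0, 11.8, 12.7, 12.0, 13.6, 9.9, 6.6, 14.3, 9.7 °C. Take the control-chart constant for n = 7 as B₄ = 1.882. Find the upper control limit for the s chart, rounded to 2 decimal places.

s̄ = (10.0 + 11.8 + 12.7 + 12.0 + 13.6 + 9.9 + 6.6 + 14.3 + 9.7) / 9 = 11.1778
UCL_s = B₄·s̄ = 1.882 × 11.1778 = 21.0366

21.04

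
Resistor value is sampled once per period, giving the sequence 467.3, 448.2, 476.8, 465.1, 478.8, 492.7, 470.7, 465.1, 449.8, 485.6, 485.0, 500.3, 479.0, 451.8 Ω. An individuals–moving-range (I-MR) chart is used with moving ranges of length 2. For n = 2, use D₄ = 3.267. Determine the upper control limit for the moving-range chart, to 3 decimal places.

57.826

Moving ranges: 19.1, 28.6, 11.7, 13.7, 13.9, 22.0, 5.6, 15.3, 35.8, 0.6, 15.3, 21.3, 27.2; M̄R̄ = 230.1000 / 13 = 17.7000
UCL_MR = D₄·M̄R̄ = 3.267 × 17.7000 = 57.8259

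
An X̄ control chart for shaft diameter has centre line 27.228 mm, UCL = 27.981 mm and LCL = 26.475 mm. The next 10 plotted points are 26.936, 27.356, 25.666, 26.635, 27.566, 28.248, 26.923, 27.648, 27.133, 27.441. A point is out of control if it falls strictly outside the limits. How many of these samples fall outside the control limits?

2

Compare each point to [26.475, 27.981]: sample 3 = 25.666 < LCL; sample 6 = 28.248 > UCL.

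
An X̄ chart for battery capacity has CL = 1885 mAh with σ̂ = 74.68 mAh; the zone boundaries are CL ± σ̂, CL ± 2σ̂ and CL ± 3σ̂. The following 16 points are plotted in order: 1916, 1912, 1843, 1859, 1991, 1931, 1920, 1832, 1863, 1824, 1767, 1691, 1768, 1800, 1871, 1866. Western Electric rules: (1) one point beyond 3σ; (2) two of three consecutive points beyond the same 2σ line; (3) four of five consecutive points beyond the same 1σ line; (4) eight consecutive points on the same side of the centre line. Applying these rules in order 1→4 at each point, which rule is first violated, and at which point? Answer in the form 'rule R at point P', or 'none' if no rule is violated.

rule 3 at point 14

Zone of each point (C = within 1σ̂, B = 1σ̂–2σ̂, A = 2σ̂–3σ̂, * = beyond 3σ̂; sign = side of CL): 1:+C, 2:+C, 3:-C, 4:-C, 5:+B, 6:+C, 7:+C, 8:-C, 9:-C, 10:-C, 11:-B, 12:-A, 13:-B, 14:-B, 15:-C, 16:-C
Rule 3 (four of five consecutive points beyond the same 1σ limit) is satisfied at point 14.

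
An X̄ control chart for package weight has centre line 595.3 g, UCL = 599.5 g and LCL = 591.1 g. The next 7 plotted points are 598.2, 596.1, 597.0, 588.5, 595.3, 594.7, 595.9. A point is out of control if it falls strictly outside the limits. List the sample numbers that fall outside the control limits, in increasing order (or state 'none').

Compare each point to [591.1, 599.5]: sample 4 = 588.5 < LCL.

4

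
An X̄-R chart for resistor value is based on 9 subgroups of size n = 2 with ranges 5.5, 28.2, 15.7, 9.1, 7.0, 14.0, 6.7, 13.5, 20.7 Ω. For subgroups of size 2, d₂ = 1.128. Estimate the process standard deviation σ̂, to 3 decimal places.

R̄ = (5.5 + 28.2 + 15.7 + 9.1 + 7.0 + 14.0 + 6.7 + 13.5 + 20.7) / 9 = 13.3778
σ̂ = R̄ / d₂ = 13.3778 / 1.128 = 11.8597

11.860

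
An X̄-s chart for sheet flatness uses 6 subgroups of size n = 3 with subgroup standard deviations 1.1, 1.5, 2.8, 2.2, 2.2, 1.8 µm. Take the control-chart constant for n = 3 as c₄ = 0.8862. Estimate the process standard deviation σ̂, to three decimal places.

2.182

s̄ = (1.1 + 1.5 + 2.8 + 2.2 + 2.2 + 1.8) / 6 = 1.9333
σ̂ = s̄ / c₄ = 1.9333 / 0.8862 = 2.1816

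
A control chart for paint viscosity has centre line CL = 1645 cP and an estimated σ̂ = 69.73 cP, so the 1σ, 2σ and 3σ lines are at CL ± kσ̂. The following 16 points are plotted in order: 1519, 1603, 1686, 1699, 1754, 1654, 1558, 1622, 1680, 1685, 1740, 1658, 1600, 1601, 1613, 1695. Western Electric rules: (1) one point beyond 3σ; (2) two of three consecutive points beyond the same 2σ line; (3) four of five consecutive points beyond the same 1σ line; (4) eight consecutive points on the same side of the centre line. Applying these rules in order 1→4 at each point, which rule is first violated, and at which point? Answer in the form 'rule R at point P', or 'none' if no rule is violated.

none

Zone of each point (C = within 1σ̂, B = 1σ̂–2σ̂, A = 2σ̂–3σ̂, * = beyond 3σ̂; sign = side of CL): 1:-B, 2:-C, 3:+C, 4:+C, 5:+B, 6:+C, 7:-B, 8:-C, 9:+C, 10:+C, 11:+B, 12:+C, 13:-C, 14:-C, 15:-C, 16:+C
No rule fires across all 16 points.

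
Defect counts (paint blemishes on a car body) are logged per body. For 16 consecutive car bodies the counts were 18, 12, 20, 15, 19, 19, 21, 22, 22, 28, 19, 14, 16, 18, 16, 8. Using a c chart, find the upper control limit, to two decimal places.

30.64

c̄ = (18 + 12 + 20 + 15 + 19 + 19 + 21 + 22 + 22 + 28 + 19 + 14 + 16 + 18 + 16 + 8) / 16 = 287 / 16 = 17.9375
UCL = c̄ + 3√c̄ = 17.9375 + 3 × √17.9375 = 17.9375 + 3 × 4.2353 = 30.6433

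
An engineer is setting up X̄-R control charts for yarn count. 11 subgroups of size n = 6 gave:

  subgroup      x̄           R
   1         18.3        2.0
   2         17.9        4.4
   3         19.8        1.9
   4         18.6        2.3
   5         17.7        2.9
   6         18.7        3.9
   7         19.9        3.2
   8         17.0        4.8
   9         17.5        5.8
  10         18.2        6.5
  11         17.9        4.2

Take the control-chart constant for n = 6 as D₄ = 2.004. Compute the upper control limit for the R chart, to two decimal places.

7.63

R̄ = (2.0 + 4.4 + 1.9 + 2.3 + 2.9 + 3.9 + 3.2 + 4.8 + 5.8 + 6.5 + 4.2) / 11 = 41.9000 / 11 = 3.8091
UCL_R = D₄·R̄ = 2.004 × 3.8091 = 7.6334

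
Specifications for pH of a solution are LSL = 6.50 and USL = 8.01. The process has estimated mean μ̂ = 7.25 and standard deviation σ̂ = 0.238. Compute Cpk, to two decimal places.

1.05

Cpu = (USL − μ̂) / (3σ̂) = (8.01 − 7.25) / (3 × 0.238) = 1.0644; Cpl = (μ̂ − LSL) / (3σ̂) = (7.25 − 6.50) / (3 × 0.238) = 1.0504; Cpk = min(Cpu, Cpl) = 1.0504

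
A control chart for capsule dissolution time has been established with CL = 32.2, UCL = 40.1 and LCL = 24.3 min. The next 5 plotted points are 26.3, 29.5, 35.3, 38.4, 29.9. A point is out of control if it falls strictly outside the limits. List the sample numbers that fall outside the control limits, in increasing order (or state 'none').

none

All 5 points lie within [24.3, 40.1].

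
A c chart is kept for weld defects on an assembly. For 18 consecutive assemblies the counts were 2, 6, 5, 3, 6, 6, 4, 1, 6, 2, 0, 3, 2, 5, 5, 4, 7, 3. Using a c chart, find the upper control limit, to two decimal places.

9.80

c̄ = (2 + 6 + 5 + 3 + 6 + 6 + 4 + 1 + 6 + 2 + 0 + 3 + 2 + 5 + 5 + 4 + 7 + 3) / 18 = 70 / 18 = 3.8889
UCL = c̄ + 3√c̄ = 3.8889 + 3 × √3.8889 = 3.8889 + 3 × 1.9720 = 9.8050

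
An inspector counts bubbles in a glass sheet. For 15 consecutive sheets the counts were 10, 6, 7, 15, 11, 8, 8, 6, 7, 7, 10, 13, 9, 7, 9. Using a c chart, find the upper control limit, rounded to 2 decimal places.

17.80

c̄ = (10 + 6 + 7 + 15 + 11 + 8 + 8 + 6 + 7 + 7 + 10 + 13 + 9 + 7 + 9) / 15 = 133 / 15 = 8.8667
UCL = c̄ + 3√c̄ = 8.8667 + 3 × √8.8667 = 8.8667 + 3 × 2.9777 = 17.7998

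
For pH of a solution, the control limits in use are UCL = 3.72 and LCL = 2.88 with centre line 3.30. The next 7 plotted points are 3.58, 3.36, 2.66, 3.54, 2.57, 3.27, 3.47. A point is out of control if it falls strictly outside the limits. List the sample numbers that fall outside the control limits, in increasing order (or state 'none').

Compare each point to [2.88, 3.72]: sample 3 = 2.66 < LCL; sample 5 = 2.57 < LCL.

3, 5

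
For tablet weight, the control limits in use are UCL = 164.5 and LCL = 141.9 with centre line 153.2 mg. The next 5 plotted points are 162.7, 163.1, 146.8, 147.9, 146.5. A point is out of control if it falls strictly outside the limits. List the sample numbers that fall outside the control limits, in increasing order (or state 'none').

none

All 5 points lie within [141.9, 164.5].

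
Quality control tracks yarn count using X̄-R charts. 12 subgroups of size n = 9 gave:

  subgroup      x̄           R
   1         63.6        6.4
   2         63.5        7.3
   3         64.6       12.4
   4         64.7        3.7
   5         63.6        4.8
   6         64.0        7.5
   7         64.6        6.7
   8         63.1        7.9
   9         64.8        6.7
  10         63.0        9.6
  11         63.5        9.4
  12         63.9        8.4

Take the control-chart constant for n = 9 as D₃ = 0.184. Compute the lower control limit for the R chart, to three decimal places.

R̄ = (6.4 + 7.3 + 12.4 + 3.7 + 4.8 + 7.5 + 6.7 + 7.9 + 6.7 + 9.6 + 9.4 + 8.4) / 12 = 90.8000 / 12 = 7.5667
LCL_R = D₃·R̄ = 0.184 × 7.5667 = 1.3923

1.392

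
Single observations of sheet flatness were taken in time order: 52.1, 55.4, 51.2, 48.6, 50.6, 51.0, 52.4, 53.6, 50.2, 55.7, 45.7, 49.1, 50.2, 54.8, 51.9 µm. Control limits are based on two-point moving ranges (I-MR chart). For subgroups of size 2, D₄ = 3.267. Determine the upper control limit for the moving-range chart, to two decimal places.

Moving ranges: 3.3, 4.2, 2.6, 2.0, 0.4, 1.4, 1.2, 3.4, 5.5, 10.0, 3.4, 1.1, 4.6, 2.9; M̄R̄ = 46.0000 / 14 = 3.2857
UCL_MR = D₄·M̄R̄ = 3.267 × 3.2857 = 10.7344

10.73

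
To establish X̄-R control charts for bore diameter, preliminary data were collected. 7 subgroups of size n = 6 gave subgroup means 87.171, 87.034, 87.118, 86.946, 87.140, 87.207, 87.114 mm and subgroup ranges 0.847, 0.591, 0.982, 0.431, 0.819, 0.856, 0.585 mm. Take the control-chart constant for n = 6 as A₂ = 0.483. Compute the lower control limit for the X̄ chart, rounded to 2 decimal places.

X̄̄ = (87.171 + 87.034 + 87.118 + 86.946 + 87.140 + 87.207 + 87.114) / 7 = 609.7300 / 7 = 87.1043
R̄ = (0.847 + 0.591 + 0.982 + 0.431 + 0.819 + 0.856 + 0.585) / 7 = 5.1110 / 7 = 0.7301
LCL = X̄̄ − A₂·R̄ = 87.1043 − 0.483 × 0.7301 = 86.7516

86.75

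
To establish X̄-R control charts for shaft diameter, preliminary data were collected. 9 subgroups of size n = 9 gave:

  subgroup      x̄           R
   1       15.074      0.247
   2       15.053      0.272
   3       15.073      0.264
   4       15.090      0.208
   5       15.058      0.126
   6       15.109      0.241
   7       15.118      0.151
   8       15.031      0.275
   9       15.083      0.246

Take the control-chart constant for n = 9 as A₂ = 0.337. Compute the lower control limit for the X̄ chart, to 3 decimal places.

X̄̄ = (15.074 + 15.053 + 15.073 + 15.090 + 15.058 + 15.109 + 15.118 + 15.031 + 15.083) / 9 = 135.6890 / 9 = 15.0766
R̄ = (0.247 + 0.272 + 0.264 + 0.208 + 0.126 + 0.241 + 0.151 + 0.275 + 0.246) / 9 = 2.0300 / 9 = 0.2256
LCL = X̄̄ − A₂·R̄ = 15.0766 − 0.337 × 0.2256 = 15.0005

15.001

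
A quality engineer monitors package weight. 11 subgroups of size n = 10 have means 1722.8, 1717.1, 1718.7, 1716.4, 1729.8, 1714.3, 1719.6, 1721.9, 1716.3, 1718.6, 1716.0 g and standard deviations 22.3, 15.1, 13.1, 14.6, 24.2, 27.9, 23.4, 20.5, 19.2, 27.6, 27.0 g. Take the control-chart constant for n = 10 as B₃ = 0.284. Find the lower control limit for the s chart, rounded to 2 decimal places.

s̄ = (22.3 + 15.1 + 13.1 + 14.6 + 24.2 + 27.9 + 23.4 + 20.5 + 19.2 + 27.6 + 27.0) / 11 = 21.3545
LCL_s = B₃·s̄ = 0.284 × 21.3545 = 6.0647

6.06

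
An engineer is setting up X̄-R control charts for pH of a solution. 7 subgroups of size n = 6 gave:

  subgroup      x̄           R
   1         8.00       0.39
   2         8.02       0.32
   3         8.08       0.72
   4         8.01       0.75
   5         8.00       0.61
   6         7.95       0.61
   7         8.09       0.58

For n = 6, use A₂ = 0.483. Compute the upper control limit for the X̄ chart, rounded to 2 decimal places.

X̄̄ = (8.00 + 8.02 + 8.08 + 8.01 + 8.00 + 7.95 + 8.09) / 7 = 56.1500 / 7 = 8.0214
R̄ = (0.39 + 0.32 + 0.72 + 0.75 + 0.61 + 0.61 + 0.58) / 7 = 3.9800 / 7 = 0.5686
UCL = X̄̄ + A₂·R̄ = 8.0214 + 0.483 × 0.5686 = 8.2960

8.30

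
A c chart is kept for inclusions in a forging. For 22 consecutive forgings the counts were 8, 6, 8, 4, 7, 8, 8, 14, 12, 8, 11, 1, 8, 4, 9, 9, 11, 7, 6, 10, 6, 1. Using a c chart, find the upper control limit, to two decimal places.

15.79

c̄ = (8 + 6 + 8 + 4 + 7 + 8 + 8 + 14 + 12 + 8 + 11 + 1 + 8 + 4 + 9 + 9 + 11 + 7 + 6 + 10 + 6 + 1) / 22 = 166 / 22 = 7.5455
UCL = c̄ + 3√c̄ = 7.5455 + 3 × √7.5455 = 7.5455 + 3 × 2.7469 = 15.7862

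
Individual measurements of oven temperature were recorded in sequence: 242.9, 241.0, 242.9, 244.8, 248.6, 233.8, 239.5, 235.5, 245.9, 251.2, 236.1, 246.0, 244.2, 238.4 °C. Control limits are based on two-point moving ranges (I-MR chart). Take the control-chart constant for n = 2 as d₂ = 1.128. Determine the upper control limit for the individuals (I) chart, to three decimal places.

259.037

X̄ = (242.9 + 241.0 + 242.9 + 244.8 + 248.6 + 233.8 + 239.5 + 235.5 + 245.9 + 251.2 + 236.1 + 246.0 + 244.2 + 238.4) / 14 = 242.2000
Moving ranges: 1.9, 1.9, 1.9, 3.8, 14.8, 5.7, 4.0, 10.4, 5.3, 15.1, 9.9, 1.8, 5.8; M̄R̄ = 82.3000 / 13 = 6.3308
UCL = X̄ + 3·M̄R̄/d₂ = 242.2000 + 3 × 6.3308 / 1.128 = 259.0372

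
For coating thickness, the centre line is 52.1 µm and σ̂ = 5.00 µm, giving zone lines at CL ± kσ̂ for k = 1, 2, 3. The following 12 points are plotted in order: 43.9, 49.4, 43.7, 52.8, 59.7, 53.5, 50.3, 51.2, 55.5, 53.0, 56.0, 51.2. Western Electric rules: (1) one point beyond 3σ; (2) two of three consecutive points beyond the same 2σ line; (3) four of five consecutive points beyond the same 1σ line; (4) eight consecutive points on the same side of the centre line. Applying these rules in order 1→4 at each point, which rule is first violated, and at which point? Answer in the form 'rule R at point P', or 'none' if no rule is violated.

none

Zone of each point (C = within 1σ̂, B = 1σ̂–2σ̂, A = 2σ̂–3σ̂, * = beyond 3σ̂; sign = side of CL): 1:-B, 2:-C, 3:-B, 4:+C, 5:+B, 6:+C, 7:-C, 8:-C, 9:+C, 10:+C, 11:+C, 12:-C
No rule fires across all 12 points.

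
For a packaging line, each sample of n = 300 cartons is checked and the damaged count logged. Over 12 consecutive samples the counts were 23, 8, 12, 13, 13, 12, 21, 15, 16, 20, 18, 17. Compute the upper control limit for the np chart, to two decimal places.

27.23

p̄ = Σdᵢ / (k·n) = 188 / (12 × 300) = 0.05222
UCL = np̄ + 3·√(np̄(1−p̄)) = 15.6667 + 3 × √(15.6667×0.94778) = 15.6667 + 3 × 3.8534 = 27.2268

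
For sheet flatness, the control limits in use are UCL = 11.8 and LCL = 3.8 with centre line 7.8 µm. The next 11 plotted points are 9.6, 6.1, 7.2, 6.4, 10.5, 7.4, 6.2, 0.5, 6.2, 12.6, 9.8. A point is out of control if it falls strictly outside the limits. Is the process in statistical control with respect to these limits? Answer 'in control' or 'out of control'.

out of control

Compare each point to [3.8, 11.8]: sample 8 = 0.5 < LCL; sample 10 = 12.6 > UCL.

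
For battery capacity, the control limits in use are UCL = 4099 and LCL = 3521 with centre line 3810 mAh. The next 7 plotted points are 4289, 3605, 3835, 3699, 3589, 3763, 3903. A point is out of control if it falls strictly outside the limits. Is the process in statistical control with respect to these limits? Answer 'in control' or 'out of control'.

Compare each point to [3521, 4099]: sample 1 = 4289 > UCL.

out of control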